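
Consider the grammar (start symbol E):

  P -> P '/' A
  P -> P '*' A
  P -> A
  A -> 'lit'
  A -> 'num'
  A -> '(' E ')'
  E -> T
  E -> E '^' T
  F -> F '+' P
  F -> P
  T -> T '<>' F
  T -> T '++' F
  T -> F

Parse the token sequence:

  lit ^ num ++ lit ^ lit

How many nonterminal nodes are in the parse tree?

[E [E [E [T [F [P [A lit]]]]] ^ [T [T [F [P [A num]]]] ++ [F [P [A lit]]]]] ^ [T [F [P [A lit]]]]]

19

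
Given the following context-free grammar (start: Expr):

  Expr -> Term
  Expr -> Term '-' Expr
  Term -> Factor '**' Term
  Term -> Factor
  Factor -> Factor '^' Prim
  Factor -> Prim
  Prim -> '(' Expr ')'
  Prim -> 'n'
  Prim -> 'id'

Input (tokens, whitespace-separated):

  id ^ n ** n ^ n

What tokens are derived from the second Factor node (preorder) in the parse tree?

id

[Expr [Term [Factor [Factor [Prim id]] ^ [Prim n]] ** [Term [Factor [Factor [Prim n]] ^ [Prim n]]]]]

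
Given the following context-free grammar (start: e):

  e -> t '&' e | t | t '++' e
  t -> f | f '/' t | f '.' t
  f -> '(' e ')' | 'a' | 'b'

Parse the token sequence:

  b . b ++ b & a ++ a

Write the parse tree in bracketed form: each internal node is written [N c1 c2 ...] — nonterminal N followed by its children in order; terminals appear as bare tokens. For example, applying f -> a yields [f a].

[e [t [f b] . [t [f b]]] ++ [e [t [f b]] & [e [t [f a]] ++ [e [t [f a]]]]]]

e
t ++ e
f . t ++ e
b . t ++ e
b . f ++ e
b . b ++ e
b . b ++ t & e
b . b ++ f & e
b . b ++ b & e
b . b ++ b & t ++ e
b . b ++ b & f ++ e
b . b ++ b & a ++ e
b . b ++ b & a ++ t
b . b ++ b & a ++ f
b . b ++ b & a ++ a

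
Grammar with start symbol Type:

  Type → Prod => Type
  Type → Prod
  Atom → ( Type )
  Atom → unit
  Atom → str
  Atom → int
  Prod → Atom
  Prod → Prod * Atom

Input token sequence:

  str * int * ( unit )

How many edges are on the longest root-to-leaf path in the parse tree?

6

[Type [Prod [Prod [Prod [Atom str]] * [Atom int]] * [Atom ( [Type [Prod [Atom unit]]] )]]]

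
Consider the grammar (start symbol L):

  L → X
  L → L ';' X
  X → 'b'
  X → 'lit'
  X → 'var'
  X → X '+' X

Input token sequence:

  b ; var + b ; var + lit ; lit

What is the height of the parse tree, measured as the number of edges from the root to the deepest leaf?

5

[L [L [L [L [X b]] ; [X [X var] + [X b]]] ; [X [X var] + [X lit]]] ; [X lit]]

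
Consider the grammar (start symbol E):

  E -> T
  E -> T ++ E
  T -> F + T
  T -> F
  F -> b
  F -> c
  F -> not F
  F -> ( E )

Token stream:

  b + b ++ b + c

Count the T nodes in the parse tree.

4

[E [T [F b] + [T [F b]]] ++ [E [T [F b] + [T [F c]]]]]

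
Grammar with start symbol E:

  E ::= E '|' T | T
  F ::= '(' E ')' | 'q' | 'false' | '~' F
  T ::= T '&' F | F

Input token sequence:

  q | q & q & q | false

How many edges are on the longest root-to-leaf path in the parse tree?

[E [E [E [T [F q]]] | [T [T [T [F q]] & [F q]] & [F q]]] | [T [F false]]]

6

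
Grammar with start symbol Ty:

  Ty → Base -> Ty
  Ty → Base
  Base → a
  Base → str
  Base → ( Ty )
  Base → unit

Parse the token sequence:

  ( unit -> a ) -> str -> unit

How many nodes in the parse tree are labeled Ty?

5

[Ty [Base ( [Ty [Base unit] -> [Ty [Base a]]] )] -> [Ty [Base str] -> [Ty [Base unit]]]]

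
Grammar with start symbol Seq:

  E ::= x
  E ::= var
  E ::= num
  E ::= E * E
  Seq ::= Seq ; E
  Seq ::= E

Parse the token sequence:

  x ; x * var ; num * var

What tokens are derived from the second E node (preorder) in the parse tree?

x * var

[Seq [Seq [Seq [E x]] ; [E [E x] * [E var]]] ; [E [E num] * [E var]]]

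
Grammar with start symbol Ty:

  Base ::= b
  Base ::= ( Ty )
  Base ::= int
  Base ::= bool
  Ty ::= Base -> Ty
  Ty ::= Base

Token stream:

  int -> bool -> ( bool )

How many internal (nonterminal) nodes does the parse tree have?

[Ty [Base int] -> [Ty [Base bool] -> [Ty [Base ( [Ty [Base bool]] )]]]]

8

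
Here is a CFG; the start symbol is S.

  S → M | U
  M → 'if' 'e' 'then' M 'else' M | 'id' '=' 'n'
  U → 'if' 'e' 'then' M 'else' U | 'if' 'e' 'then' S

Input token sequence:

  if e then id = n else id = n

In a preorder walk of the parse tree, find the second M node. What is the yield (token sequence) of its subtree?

id = n

[S [M if e then [M id = n] else [M id = n]]]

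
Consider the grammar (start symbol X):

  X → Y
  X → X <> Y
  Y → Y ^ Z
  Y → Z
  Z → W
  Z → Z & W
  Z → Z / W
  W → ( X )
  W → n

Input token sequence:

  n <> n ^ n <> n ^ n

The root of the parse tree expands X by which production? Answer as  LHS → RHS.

X → X <> Y

[X [X [X [Y [Z [W n]]]] <> [Y [Y [Z [W n]]] ^ [Z [W n]]]] <> [Y [Y [Z [W n]]] ^ [Z [W n]]]]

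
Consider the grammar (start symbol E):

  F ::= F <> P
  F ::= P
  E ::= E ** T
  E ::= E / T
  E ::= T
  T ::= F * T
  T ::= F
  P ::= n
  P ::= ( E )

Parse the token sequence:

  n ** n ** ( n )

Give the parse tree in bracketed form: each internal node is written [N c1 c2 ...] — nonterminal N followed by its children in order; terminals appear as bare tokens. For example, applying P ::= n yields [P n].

[E [E [E [T [F [P n]]]] ** [T [F [P n]]]] ** [T [F [P ( [E [T [F [P n]]]] )]]]]

E
E ** T
E ** T ** T
T ** T ** T
F ** T ** T
P ** T ** T
n ** T ** T
n ** F ** T
n ** P ** T
n ** n ** T
n ** n ** F
n ** n ** P
n ** n ** ( E )
n ** n ** ( T )
n ** n ** ( F )
n ** n ** ( P )
n ** n ** ( n )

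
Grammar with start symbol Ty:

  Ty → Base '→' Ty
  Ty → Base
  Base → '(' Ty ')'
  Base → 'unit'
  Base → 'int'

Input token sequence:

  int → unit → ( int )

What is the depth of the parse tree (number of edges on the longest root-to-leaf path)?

[Ty [Base int] → [Ty [Base unit] → [Ty [Base ( [Ty [Base int]] )]]]]

6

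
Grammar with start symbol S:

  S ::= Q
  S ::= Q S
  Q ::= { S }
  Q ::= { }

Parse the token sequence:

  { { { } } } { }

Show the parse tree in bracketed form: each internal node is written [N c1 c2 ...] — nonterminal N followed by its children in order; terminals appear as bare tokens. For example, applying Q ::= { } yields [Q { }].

[S [Q { [S [Q { [S [Q { }]] }]] }] [S [Q { }]]]

S
Q S
{ S } S
{ Q } S
{ { S } } S
{ { Q } } S
{ { { } } } S
{ { { } } } Q
{ { { } } } { }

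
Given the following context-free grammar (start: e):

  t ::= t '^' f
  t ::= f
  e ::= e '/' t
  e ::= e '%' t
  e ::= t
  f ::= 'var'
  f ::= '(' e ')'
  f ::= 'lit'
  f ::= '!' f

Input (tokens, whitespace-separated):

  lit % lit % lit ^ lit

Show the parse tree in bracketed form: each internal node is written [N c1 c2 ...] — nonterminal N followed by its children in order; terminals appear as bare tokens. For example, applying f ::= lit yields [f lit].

e
e % t
e % t % t
t % t % t
f % t % t
lit % t % t
lit % f % t
lit % lit % t
lit % lit % t ^ f
lit % lit % f ^ f
lit % lit % lit ^ f
lit % lit % lit ^ lit

[e [e [e [t [f lit]]] % [t [f lit]]] % [t [t [f lit]] ^ [f lit]]]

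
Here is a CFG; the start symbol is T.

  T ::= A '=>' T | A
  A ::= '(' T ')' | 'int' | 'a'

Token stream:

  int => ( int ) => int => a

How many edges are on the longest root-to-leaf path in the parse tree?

5

[T [A int] => [T [A ( [T [A int]] )] => [T [A int] => [T [A a]]]]]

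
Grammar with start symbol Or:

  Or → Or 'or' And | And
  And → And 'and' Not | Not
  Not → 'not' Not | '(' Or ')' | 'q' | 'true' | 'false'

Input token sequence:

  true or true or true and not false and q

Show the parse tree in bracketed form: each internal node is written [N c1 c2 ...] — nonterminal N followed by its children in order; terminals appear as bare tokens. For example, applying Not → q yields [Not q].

Or
Or or And
Or or And or And
And or And or And
Not or And or And
true or And or And
true or Not or And
true or true or And
true or true or And and Not
true or true or And and Not and Not
true or true or Not and Not and Not
true or true or true and Not and Not
true or true or true and not Not and Not
true or true or true and not false and Not
true or true or true and not false and q

[Or [Or [Or [And [Not true]]] or [And [Not true]]] or [And [And [And [Not true]] and [Not not [Not false]]] and [Not q]]]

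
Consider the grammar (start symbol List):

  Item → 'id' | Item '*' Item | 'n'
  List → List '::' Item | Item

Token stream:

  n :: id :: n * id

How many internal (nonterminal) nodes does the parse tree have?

[List [List [List [Item n]] :: [Item id]] :: [Item [Item n] * [Item id]]]

8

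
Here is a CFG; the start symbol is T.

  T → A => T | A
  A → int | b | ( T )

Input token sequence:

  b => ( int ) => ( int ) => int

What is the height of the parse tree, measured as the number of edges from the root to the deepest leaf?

[T [A b] => [T [A ( [T [A int]] )] => [T [A ( [T [A int]] )] => [T [A int]]]]]

6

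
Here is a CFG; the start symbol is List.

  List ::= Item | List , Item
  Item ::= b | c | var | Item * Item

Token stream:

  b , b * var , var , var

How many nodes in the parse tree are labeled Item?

[List [List [List [List [Item b]] , [Item [Item b] * [Item var]]] , [Item var]] , [Item var]]

6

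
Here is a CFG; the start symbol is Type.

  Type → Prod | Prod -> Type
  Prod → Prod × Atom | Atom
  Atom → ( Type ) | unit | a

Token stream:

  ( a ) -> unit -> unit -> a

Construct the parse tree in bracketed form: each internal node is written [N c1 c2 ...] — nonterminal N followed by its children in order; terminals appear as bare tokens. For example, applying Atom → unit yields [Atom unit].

Type
Prod -> Type
Atom -> Type
( Type ) -> Type
( Prod ) -> Type
( Atom ) -> Type
( a ) -> Type
( a ) -> Prod -> Type
( a ) -> Atom -> Type
( a ) -> unit -> Type
( a ) -> unit -> Prod -> Type
( a ) -> unit -> Atom -> Type
( a ) -> unit -> unit -> Type
( a ) -> unit -> unit -> Prod
( a ) -> unit -> unit -> Atom
( a ) -> unit -> unit -> a

[Type [Prod [Atom ( [Type [Prod [Atom a]]] )]] -> [Type [Prod [Atom unit]] -> [Type [Prod [Atom unit]] -> [Type [Prod [Atom a]]]]]]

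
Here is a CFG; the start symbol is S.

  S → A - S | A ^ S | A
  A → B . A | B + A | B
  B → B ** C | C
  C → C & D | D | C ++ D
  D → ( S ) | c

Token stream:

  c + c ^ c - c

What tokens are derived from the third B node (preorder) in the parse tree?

[S [A [B [C [D c]]] + [A [B [C [D c]]]]] ^ [S [A [B [C [D c]]]] - [S [A [B [C [D c]]]]]]]

c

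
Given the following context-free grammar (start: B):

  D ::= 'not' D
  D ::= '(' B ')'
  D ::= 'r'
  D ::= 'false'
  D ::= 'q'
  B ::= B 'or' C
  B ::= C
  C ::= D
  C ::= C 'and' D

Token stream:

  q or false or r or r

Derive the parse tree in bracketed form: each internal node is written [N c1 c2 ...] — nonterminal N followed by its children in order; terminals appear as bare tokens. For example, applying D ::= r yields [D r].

B
B or C
B or C or C
B or C or C or C
C or C or C or C
D or C or C or C
q or C or C or C
q or D or C or C
q or false or C or C
q or false or D or C
q or false or r or C
q or false or r or D
q or false or r or r

[B [B [B [B [C [D q]]] or [C [D false]]] or [C [D r]]] or [C [D r]]]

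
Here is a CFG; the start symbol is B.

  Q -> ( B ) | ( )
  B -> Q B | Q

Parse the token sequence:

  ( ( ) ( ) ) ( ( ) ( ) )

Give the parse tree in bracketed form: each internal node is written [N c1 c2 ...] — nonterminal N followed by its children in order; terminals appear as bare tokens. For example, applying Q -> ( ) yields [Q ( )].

[B [Q ( [B [Q ( )] [B [Q ( )]]] )] [B [Q ( [B [Q ( )] [B [Q ( )]]] )]]]

B
Q B
( B ) B
( Q B ) B
( ( ) B ) B
( ( ) Q ) B
( ( ) ( ) ) B
( ( ) ( ) ) Q
( ( ) ( ) ) ( B )
( ( ) ( ) ) ( Q B )
( ( ) ( ) ) ( ( ) B )
( ( ) ( ) ) ( ( ) Q )
( ( ) ( ) ) ( ( ) ( ) )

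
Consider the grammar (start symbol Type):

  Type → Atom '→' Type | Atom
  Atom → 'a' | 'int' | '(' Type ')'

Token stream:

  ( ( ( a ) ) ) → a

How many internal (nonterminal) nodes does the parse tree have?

[Type [Atom ( [Type [Atom ( [Type [Atom ( [Type [Atom a]] )]] )]] )] → [Type [Atom a]]]

10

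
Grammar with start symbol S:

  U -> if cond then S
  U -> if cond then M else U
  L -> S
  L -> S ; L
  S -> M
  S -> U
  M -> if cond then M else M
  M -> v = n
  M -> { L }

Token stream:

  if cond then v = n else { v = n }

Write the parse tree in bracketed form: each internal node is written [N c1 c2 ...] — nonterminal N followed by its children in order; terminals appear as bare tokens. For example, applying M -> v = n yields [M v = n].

[S [M if cond then [M v = n] else [M { [L [S [M v = n]]] }]]]

S
M
if cond then M else M
if cond then v = n else M
if cond then v = n else { L }
if cond then v = n else { S }
if cond then v = n else { M }
if cond then v = n else { v = n }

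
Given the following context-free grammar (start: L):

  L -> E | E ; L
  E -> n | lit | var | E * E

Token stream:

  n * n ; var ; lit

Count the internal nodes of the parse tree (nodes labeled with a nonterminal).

[L [E [E n] * [E n]] ; [L [E var] ; [L [E lit]]]]

8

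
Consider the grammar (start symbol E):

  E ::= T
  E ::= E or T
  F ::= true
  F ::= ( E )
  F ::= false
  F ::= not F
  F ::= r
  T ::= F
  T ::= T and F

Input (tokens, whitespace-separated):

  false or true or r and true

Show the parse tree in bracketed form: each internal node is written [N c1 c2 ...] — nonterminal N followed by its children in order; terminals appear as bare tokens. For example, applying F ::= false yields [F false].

[E [E [E [T [F false]]] or [T [F true]]] or [T [T [F r]] and [F true]]]

E
E or T
E or T or T
T or T or T
F or T or T
false or T or T
false or F or T
false or true or T
false or true or T and F
false or true or F and F
false or true or r and F
false or true or r and true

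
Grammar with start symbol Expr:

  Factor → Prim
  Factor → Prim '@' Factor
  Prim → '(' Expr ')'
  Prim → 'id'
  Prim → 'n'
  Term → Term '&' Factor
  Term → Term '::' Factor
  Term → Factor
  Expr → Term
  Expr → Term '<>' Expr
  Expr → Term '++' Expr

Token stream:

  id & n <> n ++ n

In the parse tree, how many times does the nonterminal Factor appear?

[Expr [Term [Term [Factor [Prim id]]] & [Factor [Prim n]]] <> [Expr [Term [Factor [Prim n]]] ++ [Expr [Term [Factor [Prim n]]]]]]

4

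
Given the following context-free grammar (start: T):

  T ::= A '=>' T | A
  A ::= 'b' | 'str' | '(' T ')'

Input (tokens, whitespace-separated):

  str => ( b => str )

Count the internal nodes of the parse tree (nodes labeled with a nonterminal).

8

[T [A str] => [T [A ( [T [A b] => [T [A str]]] )]]]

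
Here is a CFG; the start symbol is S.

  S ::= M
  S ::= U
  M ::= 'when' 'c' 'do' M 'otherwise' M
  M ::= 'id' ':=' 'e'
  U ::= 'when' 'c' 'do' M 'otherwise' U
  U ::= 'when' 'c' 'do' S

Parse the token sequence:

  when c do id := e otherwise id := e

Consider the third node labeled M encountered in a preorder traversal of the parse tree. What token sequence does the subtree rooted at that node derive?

[S [M when c do [M id := e] otherwise [M id := e]]]

id := e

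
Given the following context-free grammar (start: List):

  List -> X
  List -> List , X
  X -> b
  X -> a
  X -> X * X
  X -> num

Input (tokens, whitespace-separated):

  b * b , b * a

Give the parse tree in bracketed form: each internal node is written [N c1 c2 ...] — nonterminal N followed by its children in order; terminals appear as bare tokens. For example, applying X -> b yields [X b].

List
List , X
X , X
X * X , X
b * X , X
b * b , X
b * b , X * X
b * b , b * X
b * b , b * a

[List [List [X [X b] * [X b]]] , [X [X b] * [X a]]]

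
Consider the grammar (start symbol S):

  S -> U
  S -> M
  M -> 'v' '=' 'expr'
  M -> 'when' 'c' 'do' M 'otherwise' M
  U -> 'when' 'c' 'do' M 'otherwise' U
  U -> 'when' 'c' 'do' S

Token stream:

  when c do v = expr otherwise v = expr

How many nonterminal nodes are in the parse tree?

[S [M when c do [M v = expr] otherwise [M v = expr]]]

4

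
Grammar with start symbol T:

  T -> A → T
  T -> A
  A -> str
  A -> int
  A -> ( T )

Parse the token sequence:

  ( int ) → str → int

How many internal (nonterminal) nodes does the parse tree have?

8

[T [A ( [T [A int]] )] → [T [A str] → [T [A int]]]]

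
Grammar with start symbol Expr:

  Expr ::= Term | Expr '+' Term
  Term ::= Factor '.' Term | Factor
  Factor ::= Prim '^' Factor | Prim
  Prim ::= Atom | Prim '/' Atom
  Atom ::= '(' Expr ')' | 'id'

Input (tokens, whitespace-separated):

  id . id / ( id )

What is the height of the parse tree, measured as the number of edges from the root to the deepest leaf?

11

[Expr [Term [Factor [Prim [Atom id]]] . [Term [Factor [Prim [Prim [Atom id]] / [Atom ( [Expr [Term [Factor [Prim [Atom id]]]]] )]]]]]]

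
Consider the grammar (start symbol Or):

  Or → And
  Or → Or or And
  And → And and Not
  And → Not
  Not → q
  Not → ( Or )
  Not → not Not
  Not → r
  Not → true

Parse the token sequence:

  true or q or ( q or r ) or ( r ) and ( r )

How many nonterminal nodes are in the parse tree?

[Or [Or [Or [Or [And [Not true]]] or [And [Not q]]] or [And [Not ( [Or [Or [And [Not q]]] or [And [Not r]]] )]]] or [And [And [Not ( [Or [And [Not r]]] )]] and [Not ( [Or [And [Not r]]] )]]]

26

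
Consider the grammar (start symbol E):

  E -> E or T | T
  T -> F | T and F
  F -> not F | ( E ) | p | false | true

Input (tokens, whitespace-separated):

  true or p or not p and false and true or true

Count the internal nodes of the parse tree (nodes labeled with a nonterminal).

17

[E [E [E [E [T [F true]]] or [T [F p]]] or [T [T [T [F not [F p]]] and [F false]] and [F true]]] or [T [F true]]]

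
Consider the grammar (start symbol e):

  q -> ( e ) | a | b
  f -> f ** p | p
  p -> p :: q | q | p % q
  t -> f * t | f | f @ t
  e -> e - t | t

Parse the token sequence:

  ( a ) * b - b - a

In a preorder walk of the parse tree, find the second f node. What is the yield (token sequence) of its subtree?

[e [e [e [t [f [p [q ( [e [t [f [p [q a]]]]] )]]] * [t [f [p [q b]]]]]] - [t [f [p [q b]]]]] - [t [f [p [q a]]]]]

a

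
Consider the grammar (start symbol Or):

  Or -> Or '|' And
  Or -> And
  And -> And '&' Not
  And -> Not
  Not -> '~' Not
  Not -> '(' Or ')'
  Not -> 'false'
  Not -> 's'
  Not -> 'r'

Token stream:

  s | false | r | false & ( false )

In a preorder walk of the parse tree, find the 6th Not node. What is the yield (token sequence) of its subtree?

[Or [Or [Or [Or [And [Not s]]] | [And [Not false]]] | [And [Not r]]] | [And [And [Not false]] & [Not ( [Or [And [Not false]]] )]]]

false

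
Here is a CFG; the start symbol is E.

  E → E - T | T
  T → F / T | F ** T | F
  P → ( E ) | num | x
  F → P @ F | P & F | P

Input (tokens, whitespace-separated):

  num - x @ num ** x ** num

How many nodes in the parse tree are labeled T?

4

[E [E [T [F [P num]]]] - [T [F [P x] @ [F [P num]]] ** [T [F [P x]] ** [T [F [P num]]]]]]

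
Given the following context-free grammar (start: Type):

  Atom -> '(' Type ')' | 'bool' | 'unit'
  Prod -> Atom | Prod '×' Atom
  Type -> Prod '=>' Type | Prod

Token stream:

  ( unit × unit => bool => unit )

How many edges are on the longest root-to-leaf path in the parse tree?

8

[Type [Prod [Atom ( [Type [Prod [Prod [Atom unit]] × [Atom unit]] => [Type [Prod [Atom bool]] => [Type [Prod [Atom unit]]]]] )]]]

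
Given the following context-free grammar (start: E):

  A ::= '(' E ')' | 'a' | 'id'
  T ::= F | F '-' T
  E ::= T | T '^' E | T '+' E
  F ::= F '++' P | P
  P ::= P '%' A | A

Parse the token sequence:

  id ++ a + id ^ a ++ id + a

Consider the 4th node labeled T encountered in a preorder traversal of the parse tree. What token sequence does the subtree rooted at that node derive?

a

[E [T [F [F [P [A id]]] ++ [P [A a]]]] + [E [T [F [P [A id]]]] ^ [E [T [F [F [P [A a]]] ++ [P [A id]]]] + [E [T [F [P [A a]]]]]]]]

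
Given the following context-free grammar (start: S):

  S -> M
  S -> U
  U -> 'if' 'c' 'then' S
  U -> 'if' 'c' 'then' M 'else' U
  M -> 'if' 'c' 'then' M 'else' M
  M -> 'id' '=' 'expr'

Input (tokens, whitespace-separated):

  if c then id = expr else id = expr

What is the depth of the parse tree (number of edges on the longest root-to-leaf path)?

[S [M if c then [M id = expr] else [M id = expr]]]

3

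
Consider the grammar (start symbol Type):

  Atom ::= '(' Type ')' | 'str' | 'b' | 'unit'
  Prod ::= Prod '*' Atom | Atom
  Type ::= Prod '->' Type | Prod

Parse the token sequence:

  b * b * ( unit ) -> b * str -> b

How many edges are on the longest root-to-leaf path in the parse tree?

[Type [Prod [Prod [Prod [Atom b]] * [Atom b]] * [Atom ( [Type [Prod [Atom unit]]] )]] -> [Type [Prod [Prod [Atom b]] * [Atom str]] -> [Type [Prod [Atom b]]]]]

6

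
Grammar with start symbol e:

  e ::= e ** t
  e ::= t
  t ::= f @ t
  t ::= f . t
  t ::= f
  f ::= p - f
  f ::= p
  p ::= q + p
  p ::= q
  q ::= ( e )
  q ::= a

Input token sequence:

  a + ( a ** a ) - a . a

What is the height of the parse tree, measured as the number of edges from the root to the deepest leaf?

[e [t [f [p [q a] + [p [q ( [e [e [t [f [p [q a]]]]] ** [t [f [p [q a]]]]] )]]] - [f [p [q a]]]] . [t [f [p [q a]]]]]]

12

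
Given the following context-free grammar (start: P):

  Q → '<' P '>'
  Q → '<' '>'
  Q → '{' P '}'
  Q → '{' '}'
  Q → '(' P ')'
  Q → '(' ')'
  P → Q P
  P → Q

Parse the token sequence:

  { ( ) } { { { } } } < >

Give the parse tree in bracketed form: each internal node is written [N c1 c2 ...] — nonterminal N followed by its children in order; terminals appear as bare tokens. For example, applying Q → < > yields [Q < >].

[P [Q { [P [Q ( )]] }] [P [Q { [P [Q { [P [Q { }]] }]] }] [P [Q < >]]]]

P
Q P
{ P } P
{ Q } P
{ ( ) } P
{ ( ) } Q P
{ ( ) } { P } P
{ ( ) } { Q } P
{ ( ) } { { P } } P
{ ( ) } { { Q } } P
{ ( ) } { { { } } } P
{ ( ) } { { { } } } Q
{ ( ) } { { { } } } < >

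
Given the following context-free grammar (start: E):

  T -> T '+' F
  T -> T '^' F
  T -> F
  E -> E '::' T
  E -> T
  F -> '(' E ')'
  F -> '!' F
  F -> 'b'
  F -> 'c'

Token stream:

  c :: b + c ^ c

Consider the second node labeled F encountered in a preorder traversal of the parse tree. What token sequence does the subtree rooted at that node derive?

[E [E [T [F c]]] :: [T [T [T [F b]] + [F c]] ^ [F c]]]

b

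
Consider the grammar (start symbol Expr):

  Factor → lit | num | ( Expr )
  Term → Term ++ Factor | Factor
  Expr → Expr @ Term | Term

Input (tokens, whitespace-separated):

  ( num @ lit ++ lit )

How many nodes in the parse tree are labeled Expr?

[Expr [Term [Factor ( [Expr [Expr [Term [Factor num]]] @ [Term [Term [Factor lit]] ++ [Factor lit]]] )]]]

3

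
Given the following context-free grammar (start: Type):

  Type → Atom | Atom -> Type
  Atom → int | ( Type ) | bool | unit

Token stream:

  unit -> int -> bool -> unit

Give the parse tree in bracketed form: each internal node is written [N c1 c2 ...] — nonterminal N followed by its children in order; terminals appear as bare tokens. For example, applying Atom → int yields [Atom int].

[Type [Atom unit] -> [Type [Atom int] -> [Type [Atom bool] -> [Type [Atom unit]]]]]

Type
Atom -> Type
unit -> Type
unit -> Atom -> Type
unit -> int -> Type
unit -> int -> Atom -> Type
unit -> int -> bool -> Type
unit -> int -> bool -> Atom
unit -> int -> bool -> unit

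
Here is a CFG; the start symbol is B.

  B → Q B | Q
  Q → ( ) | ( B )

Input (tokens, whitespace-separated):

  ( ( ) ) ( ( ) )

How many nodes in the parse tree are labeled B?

[B [Q ( [B [Q ( )]] )] [B [Q ( [B [Q ( )]] )]]]

4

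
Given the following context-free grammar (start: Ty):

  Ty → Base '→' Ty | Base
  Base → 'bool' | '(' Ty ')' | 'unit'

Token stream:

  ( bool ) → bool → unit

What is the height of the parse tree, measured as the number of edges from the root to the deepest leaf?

[Ty [Base ( [Ty [Base bool]] )] → [Ty [Base bool] → [Ty [Base unit]]]]

4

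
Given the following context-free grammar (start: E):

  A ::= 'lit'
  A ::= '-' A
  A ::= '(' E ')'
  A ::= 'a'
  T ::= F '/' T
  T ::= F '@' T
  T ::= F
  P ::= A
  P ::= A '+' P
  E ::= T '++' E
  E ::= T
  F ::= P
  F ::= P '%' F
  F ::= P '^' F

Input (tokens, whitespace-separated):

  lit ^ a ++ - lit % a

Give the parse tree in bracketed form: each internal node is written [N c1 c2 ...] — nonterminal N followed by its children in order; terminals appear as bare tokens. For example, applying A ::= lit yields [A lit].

[E [T [F [P [A lit]] ^ [F [P [A a]]]]] ++ [E [T [F [P [A - [A lit]]] % [F [P [A a]]]]]]]

E
T ++ E
F ++ E
P ^ F ++ E
A ^ F ++ E
lit ^ F ++ E
lit ^ P ++ E
lit ^ A ++ E
lit ^ a ++ E
lit ^ a ++ T
lit ^ a ++ F
lit ^ a ++ P % F
lit ^ a ++ A % F
lit ^ a ++ - A % F
lit ^ a ++ - lit % F
lit ^ a ++ - lit % P
lit ^ a ++ - lit % A
lit ^ a ++ - lit % a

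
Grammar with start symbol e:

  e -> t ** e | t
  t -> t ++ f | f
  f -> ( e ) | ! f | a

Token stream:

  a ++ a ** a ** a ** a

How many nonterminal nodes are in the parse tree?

14

[e [t [t [f a]] ++ [f a]] ** [e [t [f a]] ** [e [t [f a]] ** [e [t [f a]]]]]]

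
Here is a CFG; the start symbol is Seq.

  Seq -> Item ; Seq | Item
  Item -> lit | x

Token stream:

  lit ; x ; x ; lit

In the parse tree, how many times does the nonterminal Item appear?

4

[Seq [Item lit] ; [Seq [Item x] ; [Seq [Item x] ; [Seq [Item lit]]]]]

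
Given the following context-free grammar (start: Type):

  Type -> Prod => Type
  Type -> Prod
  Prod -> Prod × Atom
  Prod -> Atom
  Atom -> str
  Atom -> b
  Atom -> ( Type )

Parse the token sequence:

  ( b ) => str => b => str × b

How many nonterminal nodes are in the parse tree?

17

[Type [Prod [Atom ( [Type [Prod [Atom b]]] )]] => [Type [Prod [Atom str]] => [Type [Prod [Atom b]] => [Type [Prod [Prod [Atom str]] × [Atom b]]]]]]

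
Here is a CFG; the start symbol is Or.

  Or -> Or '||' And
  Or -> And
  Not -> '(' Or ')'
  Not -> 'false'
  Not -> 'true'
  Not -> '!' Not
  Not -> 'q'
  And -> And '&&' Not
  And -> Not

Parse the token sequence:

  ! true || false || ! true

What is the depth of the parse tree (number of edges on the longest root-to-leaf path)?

[Or [Or [Or [And [Not ! [Not true]]]] || [And [Not false]]] || [And [Not ! [Not true]]]]

6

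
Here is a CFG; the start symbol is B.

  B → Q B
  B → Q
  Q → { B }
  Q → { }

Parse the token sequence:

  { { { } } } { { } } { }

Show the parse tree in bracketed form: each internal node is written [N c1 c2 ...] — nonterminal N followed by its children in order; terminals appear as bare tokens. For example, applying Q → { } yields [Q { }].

B
Q B
{ B } B
{ Q } B
{ { B } } B
{ { Q } } B
{ { { } } } B
{ { { } } } Q B
{ { { } } } { B } B
{ { { } } } { Q } B
{ { { } } } { { } } B
{ { { } } } { { } } Q
{ { { } } } { { } } { }

[B [Q { [B [Q { [B [Q { }]] }]] }] [B [Q { [B [Q { }]] }] [B [Q { }]]]]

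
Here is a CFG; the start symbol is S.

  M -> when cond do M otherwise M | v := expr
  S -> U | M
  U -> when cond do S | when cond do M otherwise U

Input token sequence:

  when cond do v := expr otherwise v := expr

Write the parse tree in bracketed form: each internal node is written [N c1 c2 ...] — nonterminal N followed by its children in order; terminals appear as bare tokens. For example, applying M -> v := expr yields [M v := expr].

S
M
when cond do M otherwise M
when cond do v := expr otherwise M
when cond do v := expr otherwise v := expr

[S [M when cond do [M v := expr] otherwise [M v := expr]]]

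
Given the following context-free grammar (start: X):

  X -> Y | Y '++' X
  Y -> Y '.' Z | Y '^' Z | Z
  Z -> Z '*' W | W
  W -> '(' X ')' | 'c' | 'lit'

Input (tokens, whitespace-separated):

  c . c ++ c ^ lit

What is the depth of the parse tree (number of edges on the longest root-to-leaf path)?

[X [Y [Y [Z [W c]]] . [Z [W c]]] ++ [X [Y [Y [Z [W c]]] ^ [Z [W lit]]]]]

6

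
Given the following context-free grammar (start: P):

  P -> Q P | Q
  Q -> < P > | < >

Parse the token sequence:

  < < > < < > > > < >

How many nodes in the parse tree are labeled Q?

[P [Q < [P [Q < >] [P [Q < [P [Q < >]] >]]] >] [P [Q < >]]]

5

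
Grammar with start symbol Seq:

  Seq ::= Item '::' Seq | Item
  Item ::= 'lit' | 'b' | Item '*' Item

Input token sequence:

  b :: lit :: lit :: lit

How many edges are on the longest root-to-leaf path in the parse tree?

[Seq [Item b] :: [Seq [Item lit] :: [Seq [Item lit] :: [Seq [Item lit]]]]]

5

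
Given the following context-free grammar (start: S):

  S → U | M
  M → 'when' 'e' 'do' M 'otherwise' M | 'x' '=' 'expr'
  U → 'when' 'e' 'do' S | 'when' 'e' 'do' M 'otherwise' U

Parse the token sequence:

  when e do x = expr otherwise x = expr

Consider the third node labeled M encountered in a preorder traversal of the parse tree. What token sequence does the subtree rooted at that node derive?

[S [M when e do [M x = expr] otherwise [M x = expr]]]

x = expr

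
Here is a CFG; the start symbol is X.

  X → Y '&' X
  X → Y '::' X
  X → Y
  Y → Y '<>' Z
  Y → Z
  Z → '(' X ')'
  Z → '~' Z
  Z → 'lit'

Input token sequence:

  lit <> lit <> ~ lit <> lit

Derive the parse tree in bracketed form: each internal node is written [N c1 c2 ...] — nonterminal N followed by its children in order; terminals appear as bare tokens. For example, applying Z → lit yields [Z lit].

X
Y
Y <> Z
Y <> Z <> Z
Y <> Z <> Z <> Z
Z <> Z <> Z <> Z
lit <> Z <> Z <> Z
lit <> lit <> Z <> Z
lit <> lit <> ~ Z <> Z
lit <> lit <> ~ lit <> Z
lit <> lit <> ~ lit <> lit

[X [Y [Y [Y [Y [Z lit]] <> [Z lit]] <> [Z ~ [Z lit]]] <> [Z lit]]]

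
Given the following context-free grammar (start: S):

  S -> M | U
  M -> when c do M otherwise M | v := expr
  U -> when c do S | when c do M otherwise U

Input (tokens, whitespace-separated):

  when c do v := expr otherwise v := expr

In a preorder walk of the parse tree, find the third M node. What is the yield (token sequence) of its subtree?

[S [M when c do [M v := expr] otherwise [M v := expr]]]

v := expr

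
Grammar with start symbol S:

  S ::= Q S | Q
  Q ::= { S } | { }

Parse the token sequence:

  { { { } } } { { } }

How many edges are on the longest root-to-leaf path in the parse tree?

6

[S [Q { [S [Q { [S [Q { }]] }]] }] [S [Q { [S [Q { }]] }]]]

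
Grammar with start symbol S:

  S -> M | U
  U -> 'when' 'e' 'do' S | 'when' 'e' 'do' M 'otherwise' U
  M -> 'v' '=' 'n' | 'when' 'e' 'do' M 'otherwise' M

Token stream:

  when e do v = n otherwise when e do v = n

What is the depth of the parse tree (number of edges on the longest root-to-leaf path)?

[S [U when e do [M v = n] otherwise [U when e do [S [M v = n]]]]]

5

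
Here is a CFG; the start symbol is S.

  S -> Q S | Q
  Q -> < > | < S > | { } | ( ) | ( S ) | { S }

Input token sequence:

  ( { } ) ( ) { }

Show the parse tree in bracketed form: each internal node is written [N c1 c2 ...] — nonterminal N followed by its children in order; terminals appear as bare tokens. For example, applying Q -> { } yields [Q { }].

[S [Q ( [S [Q { }]] )] [S [Q ( )] [S [Q { }]]]]

S
Q S
( S ) S
( Q ) S
( { } ) S
( { } ) Q S
( { } ) ( ) S
( { } ) ( ) Q
( { } ) ( ) { }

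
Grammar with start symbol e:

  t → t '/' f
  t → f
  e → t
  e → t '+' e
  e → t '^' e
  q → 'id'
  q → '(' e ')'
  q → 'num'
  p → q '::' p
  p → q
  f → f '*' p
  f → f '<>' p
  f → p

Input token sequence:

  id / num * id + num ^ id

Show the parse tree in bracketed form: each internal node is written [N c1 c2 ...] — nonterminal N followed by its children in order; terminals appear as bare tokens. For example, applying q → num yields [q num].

[e [t [t [f [p [q id]]]] / [f [f [p [q num]]] * [p [q id]]]] + [e [t [f [p [q num]]]] ^ [e [t [f [p [q id]]]]]]]

e
t + e
t / f + e
f / f + e
p / f + e
q / f + e
id / f + e
id / f * p + e
id / p * p + e
id / q * p + e
id / num * p + e
id / num * q + e
id / num * id + e
id / num * id + t ^ e
id / num * id + f ^ e
id / num * id + p ^ e
id / num * id + q ^ e
id / num * id + num ^ e
id / num * id + num ^ t
id / num * id + num ^ f
id / num * id + num ^ p
id / num * id + num ^ q
id / num * id + num ^ id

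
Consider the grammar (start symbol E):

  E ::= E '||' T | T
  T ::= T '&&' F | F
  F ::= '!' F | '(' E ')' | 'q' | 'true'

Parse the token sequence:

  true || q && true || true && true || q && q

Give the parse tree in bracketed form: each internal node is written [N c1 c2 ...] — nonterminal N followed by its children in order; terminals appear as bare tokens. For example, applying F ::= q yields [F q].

E
E || T
E || T || T
E || T || T || T
T || T || T || T
F || T || T || T
true || T || T || T
true || T && F || T || T
true || F && F || T || T
true || q && F || T || T
true || q && true || T || T
true || q && true || T && F || T
true || q && true || F && F || T
true || q && true || true && F || T
true || q && true || true && true || T
true || q && true || true && true || T && F
true || q && true || true && true || F && F
true || q && true || true && true || q && F
true || q && true || true && true || q && q

[E [E [E [E [T [F true]]] || [T [T [F q]] && [F true]]] || [T [T [F true]] && [F true]]] || [T [T [F q]] && [F q]]]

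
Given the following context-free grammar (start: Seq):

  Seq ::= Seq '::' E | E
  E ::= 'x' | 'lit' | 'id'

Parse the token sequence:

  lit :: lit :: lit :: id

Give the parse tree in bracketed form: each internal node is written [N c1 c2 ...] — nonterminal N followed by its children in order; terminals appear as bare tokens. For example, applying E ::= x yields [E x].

[Seq [Seq [Seq [Seq [E lit]] :: [E lit]] :: [E lit]] :: [E id]]

Seq
Seq :: E
Seq :: E :: E
Seq :: E :: E :: E
E :: E :: E :: E
lit :: E :: E :: E
lit :: lit :: E :: E
lit :: lit :: lit :: E
lit :: lit :: lit :: id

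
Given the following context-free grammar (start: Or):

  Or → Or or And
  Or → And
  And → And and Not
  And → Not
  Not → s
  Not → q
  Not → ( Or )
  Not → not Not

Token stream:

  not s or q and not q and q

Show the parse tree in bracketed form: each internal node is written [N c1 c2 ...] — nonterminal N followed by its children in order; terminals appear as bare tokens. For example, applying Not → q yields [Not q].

[Or [Or [And [Not not [Not s]]]] or [And [And [And [Not q]] and [Not not [Not q]]] and [Not q]]]

Or
Or or And
And or And
Not or And
not Not or And
not s or And
not s or And and Not
not s or And and Not and Not
not s or Not and Not and Not
not s or q and Not and Not
not s or q and not Not and Not
not s or q and not q and Not
not s or q and not q and q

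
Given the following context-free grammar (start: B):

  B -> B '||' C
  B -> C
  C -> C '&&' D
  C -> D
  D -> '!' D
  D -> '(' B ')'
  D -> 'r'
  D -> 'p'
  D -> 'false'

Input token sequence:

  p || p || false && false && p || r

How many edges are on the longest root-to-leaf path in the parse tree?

[B [B [B [B [C [D p]]] || [C [D p]]] || [C [C [C [D false]] && [D false]] && [D p]]] || [C [D r]]]

6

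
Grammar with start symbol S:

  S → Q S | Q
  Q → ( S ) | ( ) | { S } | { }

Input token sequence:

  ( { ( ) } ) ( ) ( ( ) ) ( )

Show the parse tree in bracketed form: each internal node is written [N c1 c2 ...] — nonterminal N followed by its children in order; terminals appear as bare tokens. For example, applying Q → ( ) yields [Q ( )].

S
Q S
( S ) S
( Q ) S
( { S } ) S
( { Q } ) S
( { ( ) } ) S
( { ( ) } ) Q S
( { ( ) } ) ( ) S
( { ( ) } ) ( ) Q S
( { ( ) } ) ( ) ( S ) S
( { ( ) } ) ( ) ( Q ) S
( { ( ) } ) ( ) ( ( ) ) S
( { ( ) } ) ( ) ( ( ) ) Q
( { ( ) } ) ( ) ( ( ) ) ( )

[S [Q ( [S [Q { [S [Q ( )]] }]] )] [S [Q ( )] [S [Q ( [S [Q ( )]] )] [S [Q ( )]]]]]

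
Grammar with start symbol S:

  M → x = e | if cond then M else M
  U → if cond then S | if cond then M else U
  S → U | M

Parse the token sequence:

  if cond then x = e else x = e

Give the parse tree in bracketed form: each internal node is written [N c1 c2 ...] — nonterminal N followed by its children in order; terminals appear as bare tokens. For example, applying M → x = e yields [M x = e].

S
M
if cond then M else M
if cond then x = e else M
if cond then x = e else x = e

[S [M if cond then [M x = e] else [M x = e]]]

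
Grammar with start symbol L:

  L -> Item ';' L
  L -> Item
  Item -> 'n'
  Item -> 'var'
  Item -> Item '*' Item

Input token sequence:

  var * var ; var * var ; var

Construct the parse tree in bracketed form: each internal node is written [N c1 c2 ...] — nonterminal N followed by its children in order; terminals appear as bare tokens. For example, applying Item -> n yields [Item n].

[L [Item [Item var] * [Item var]] ; [L [Item [Item var] * [Item var]] ; [L [Item var]]]]

L
Item ; L
Item * Item ; L
var * Item ; L
var * var ; L
var * var ; Item ; L
var * var ; Item * Item ; L
var * var ; var * Item ; L
var * var ; var * var ; L
var * var ; var * var ; Item
var * var ; var * var ; var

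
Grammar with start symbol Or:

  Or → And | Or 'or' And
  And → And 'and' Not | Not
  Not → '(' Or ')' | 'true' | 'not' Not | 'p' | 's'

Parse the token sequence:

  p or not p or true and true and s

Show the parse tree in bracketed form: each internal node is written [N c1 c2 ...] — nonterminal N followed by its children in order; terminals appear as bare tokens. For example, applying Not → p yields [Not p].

Or
Or or And
Or or And or And
And or And or And
Not or And or And
p or And or And
p or Not or And
p or not Not or And
p or not p or And
p or not p or And and Not
p or not p or And and Not and Not
p or not p or Not and Not and Not
p or not p or true and Not and Not
p or not p or true and true and Not
p or not p or true and true and s

[Or [Or [Or [And [Not p]]] or [And [Not not [Not p]]]] or [And [And [And [Not true]] and [Not true]] and [Not s]]]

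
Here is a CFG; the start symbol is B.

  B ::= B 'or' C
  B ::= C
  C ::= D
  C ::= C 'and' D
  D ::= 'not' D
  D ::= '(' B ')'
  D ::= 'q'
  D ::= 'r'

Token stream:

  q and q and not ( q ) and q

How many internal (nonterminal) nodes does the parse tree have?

[B [C [C [C [C [D q]] and [D q]] and [D not [D ( [B [C [D q]]] )]]] and [D q]]]

13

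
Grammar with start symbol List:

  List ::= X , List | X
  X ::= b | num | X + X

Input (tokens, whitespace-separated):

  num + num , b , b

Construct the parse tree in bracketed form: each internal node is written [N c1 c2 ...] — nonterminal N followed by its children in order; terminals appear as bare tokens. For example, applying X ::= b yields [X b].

[List [X [X num] + [X num]] , [List [X b] , [List [X b]]]]

List
X , List
X + X , List
num + X , List
num + num , List
num + num , X , List
num + num , b , List
num + num , b , X
num + num , b , b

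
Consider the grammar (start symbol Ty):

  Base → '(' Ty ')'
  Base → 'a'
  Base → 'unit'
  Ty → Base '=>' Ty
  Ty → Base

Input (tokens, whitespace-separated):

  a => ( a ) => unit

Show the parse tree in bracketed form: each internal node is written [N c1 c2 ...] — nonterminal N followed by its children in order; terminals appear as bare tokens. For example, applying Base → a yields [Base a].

Ty
Base => Ty
a => Ty
a => Base => Ty
a => ( Ty ) => Ty
a => ( Base ) => Ty
a => ( a ) => Ty
a => ( a ) => Base
a => ( a ) => unit

[Ty [Base a] => [Ty [Base ( [Ty [Base a]] )] => [Ty [Base unit]]]]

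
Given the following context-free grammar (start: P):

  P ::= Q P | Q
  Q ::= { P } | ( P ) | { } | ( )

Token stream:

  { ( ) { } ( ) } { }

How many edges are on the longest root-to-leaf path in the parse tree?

[P [Q { [P [Q ( )] [P [Q { }] [P [Q ( )]]]] }] [P [Q { }]]]

6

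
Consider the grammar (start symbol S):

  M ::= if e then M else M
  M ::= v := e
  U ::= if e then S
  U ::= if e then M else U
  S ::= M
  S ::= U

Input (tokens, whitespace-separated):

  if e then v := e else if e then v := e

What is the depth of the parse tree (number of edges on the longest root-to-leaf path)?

5

[S [U if e then [M v := e] else [U if e then [S [M v := e]]]]]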